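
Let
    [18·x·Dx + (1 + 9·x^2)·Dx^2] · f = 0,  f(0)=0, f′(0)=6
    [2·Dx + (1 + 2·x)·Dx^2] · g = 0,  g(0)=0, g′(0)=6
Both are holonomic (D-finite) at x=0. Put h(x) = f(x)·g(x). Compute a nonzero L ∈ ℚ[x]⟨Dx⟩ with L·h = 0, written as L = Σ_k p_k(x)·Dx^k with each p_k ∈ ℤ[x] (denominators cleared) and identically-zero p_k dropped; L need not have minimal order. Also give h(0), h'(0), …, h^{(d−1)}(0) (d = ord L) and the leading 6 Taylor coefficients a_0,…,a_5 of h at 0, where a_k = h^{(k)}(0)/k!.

f: a_k = 0, 6, 0, -18, 0, 486/5, …
g: a_k = 0, 6, -6, 8, -12, 96/5, …
h₀=f·g: eliminate ⇒ L₀, order ≤ 2·2.
L = (792 + 3024·x + 22680·x^2 + 102384·x^3 + 174960·x^4 + 151632·x^5 + 104976·x^7)·Dx + (332 + 4752·x + 28908·x^2 + 127008·x^3 + 351216·x^4 + 542376·x^5 + 408240·x^6 + 157464·x^7 + 367416·x^8)·Dx^2 + (44 + 916·x + 6696·x^2 + 27252·x^3 + 85860·x^4 + 193428·x^5 + 279936·x^6 + 224532·x^7 + 157464·x^8 + 209952·x^9)·Dx^3 + (10 + 76·x + 418·x^2 + 1728·x^3 + 5391·x^4 + 12960·x^5 + 24948·x^6 + 34992·x^7 + 29889·x^8 + 26244·x^9 + 26244·x^10)·Dx^4  (order 4).
h: a_k = 0, 0, 36, -36, -60, 36, …
ICs: h(0) = 0, h′(0) = 0, h′′(0) = 72, h′′′(0) = -216.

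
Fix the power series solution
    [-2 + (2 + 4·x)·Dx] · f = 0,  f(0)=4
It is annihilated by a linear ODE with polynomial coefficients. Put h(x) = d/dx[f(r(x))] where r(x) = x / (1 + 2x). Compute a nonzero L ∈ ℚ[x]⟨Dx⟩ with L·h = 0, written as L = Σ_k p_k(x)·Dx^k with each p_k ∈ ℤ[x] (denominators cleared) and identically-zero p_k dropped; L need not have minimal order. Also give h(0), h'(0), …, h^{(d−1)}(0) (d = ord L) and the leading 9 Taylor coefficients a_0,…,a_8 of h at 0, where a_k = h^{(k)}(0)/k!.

f: a_k = 4, 4, -2, 2, -5/2, 7/2, -21/4, 33/4, -429/32, …
Change of var in L_f (x↦r) gives L₀.
Differentiate: ansatz ord ≤ ord L₀ ⇒ L.
L = (-5 - 16·x) + (-1 - 6·x - 8·x^2)·Dx  (order 1).
h: a_k = 4, -20, 78, -282, 1995/2, -7059/2, 50435/4, -182461/4, 5347827/32, …
ICs: h(0) = 4.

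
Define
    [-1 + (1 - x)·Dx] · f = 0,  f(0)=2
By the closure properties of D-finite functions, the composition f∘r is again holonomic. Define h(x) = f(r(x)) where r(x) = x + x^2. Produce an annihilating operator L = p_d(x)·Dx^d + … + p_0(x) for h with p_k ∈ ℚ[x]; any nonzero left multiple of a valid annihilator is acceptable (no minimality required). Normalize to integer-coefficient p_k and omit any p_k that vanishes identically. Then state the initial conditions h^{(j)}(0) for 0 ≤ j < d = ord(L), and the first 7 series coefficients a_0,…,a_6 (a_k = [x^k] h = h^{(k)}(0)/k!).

f: a_k = 2, 2, 2, 2, 2, 2, 2, …
L₀ from L_f via x↦r, Dx↦r'^{-1}Dx.
L = (1 + 2·x) + (-1 + x + x^2)·Dx  (order 1).
h: a_k = 2, 2, 4, 6, 10, 16, 26, …
ICs: h(0) = 2.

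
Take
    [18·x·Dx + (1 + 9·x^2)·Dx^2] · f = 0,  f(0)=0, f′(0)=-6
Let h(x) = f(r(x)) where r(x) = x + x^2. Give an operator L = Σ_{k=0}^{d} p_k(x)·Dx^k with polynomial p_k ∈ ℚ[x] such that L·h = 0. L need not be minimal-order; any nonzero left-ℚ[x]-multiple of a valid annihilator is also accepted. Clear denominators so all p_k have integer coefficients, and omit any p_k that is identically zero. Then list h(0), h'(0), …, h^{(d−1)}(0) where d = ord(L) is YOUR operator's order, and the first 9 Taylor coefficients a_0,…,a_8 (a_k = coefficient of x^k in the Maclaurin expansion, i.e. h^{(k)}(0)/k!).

L = (-2 + 18·x + 72·x^2 + 108·x^3 + 54·x^4)·Dx + (1 + 2·x + 9·x^2 + 36·x^3 + 45·x^4 + 18·x^5)·Dx^2  (order 2).
h: a_k = 0, -6, -6, 18, 54, -216/5, -468, -2430/7, 3402, …
ICs: h(0) = 0, h′(0) = -6.

f: a_k = 0, -6, 0, 18, 0, -486/5, 0, 4374/7, 0, …
f∘r: x↦r, Dx↦Dx/r' in L_f ⇒ L₀.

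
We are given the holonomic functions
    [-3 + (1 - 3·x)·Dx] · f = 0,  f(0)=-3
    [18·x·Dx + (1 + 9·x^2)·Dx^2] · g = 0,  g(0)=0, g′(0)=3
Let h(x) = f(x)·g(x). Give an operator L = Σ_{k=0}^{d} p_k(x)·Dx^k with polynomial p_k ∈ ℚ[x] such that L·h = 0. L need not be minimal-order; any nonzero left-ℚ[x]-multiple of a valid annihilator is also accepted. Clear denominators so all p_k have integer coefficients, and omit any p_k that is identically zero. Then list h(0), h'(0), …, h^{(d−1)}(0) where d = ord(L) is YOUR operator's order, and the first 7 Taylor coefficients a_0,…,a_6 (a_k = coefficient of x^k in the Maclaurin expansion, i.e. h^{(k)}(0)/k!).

L = 54·x + (6 - 18·x + 108·x^2)·Dx + (-1 + 3·x - 9·x^2 + 27·x^3)·Dx^2  (order 2).
h: a_k = 0, -9, -27, -54, -162, -3159/5, -9477/5, …
ICs: h(0) = 0, h′(0) = -9.

f: a_k = -3, -9, -27, -81, -243, -729, -2187, …
g: a_k = 0, 3, 0, -9, 0, 243/5, 0, …
Sym-product of L_f,L_g gives L₀ (≤ ord 2).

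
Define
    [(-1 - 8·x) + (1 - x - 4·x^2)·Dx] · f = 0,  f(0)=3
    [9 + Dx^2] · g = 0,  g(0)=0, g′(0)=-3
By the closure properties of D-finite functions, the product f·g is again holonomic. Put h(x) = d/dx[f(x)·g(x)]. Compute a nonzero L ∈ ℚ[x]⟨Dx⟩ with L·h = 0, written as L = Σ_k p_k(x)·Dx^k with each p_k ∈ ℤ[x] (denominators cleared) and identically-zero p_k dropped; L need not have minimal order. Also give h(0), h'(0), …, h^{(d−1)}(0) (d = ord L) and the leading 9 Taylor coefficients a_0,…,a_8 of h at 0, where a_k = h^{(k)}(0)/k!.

L = (-33 - 162·x - 567·x^2 + 648·x^3 + 1296·x^4) + (6 + 66·x + 216·x^2 + 576·x^3)·Dx + (1 - 10·x - 31·x^2 + 72·x^3 + 144·x^4)·Dx^2  (order 2).
h: a_k = -9, -18, -189/2, -270, -7983/8, -56349/20, -709281/80, -1761129/70, -331080777/4480, …
ICs: h(0) = -9, h′(0) = -18.

f: a_k = 3, 3, 15, 27, 87, 195, 543, 1323, 3495, …
g: a_k = 0, -3, 0, 9/2, 0, -81/40, 0, 243/560, 0, …
L₀ := L_f ⊗_s L_g (sym. prod.), ord ≤ 2.
Derive L from L₀ (diff closure).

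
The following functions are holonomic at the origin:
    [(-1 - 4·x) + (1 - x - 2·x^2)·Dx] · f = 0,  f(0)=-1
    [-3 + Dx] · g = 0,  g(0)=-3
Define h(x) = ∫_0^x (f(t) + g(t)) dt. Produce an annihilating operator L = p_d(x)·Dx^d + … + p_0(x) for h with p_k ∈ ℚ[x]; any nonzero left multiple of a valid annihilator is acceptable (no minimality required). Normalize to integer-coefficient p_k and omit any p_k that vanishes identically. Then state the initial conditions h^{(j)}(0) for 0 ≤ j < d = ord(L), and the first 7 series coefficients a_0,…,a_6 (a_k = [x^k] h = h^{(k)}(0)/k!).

L = (-9 - 9·x - 126·x^2 - 72·x^3)·Dx + (-3 + 30·x + 51·x^2 - 36·x^3 - 36·x^4)·Dx^2 + (2 - 9·x - 3·x^2 + 20·x^3 + 12·x^4)·Dx^3  (order 3).
h: a_k = 0, -4, -5, -11/2, -37/8, -169/40, -361/80, …
ICs: h(0) = 0, h′(0) = -4, h′′(0) = -10.

f: a_k = -1, -1, -3, -5, -11, -21, -43, …
g: a_k = -3, -9, -27/2, -27/2, -81/8, -243/40, -243/80, …
L₀ := lclm(L_f,L_g); ord L₀ ≤ 1+1.
∫: right-multiply L₀ by Dx.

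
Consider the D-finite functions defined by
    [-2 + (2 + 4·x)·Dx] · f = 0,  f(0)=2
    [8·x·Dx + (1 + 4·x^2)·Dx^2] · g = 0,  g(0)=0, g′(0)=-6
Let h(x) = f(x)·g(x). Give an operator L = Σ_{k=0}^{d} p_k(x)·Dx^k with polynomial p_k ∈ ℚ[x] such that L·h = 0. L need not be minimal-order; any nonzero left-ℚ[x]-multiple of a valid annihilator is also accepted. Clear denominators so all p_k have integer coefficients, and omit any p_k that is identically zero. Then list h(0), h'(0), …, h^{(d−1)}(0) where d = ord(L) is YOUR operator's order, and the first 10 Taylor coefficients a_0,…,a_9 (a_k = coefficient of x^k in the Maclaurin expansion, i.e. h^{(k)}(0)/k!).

L = (3 - 8·x - 4·x^2) + (-2 + 4·x + 24·x^2 + 16·x^3)·Dx + (1 + 4·x + 8·x^2 + 16·x^3 + 16·x^4)·Dx^2  (order 2).
h: a_k = 0, -12, -12, 22, 10, -389/10, -409/10, 18853/140, 11167/140, -237197/672, …
ICs: h(0) = 0, h′(0) = -12.

f: a_k = 2, 2, -1, 1, -5/4, 7/4, -21/8, 33/8, -429/64, 715/64, …
g: a_k = 0, -6, 0, 8, 0, -96/5, 0, 384/7, 0, -512/3, …
Product ⇒ symmetric product L₀, ord ≤ 2.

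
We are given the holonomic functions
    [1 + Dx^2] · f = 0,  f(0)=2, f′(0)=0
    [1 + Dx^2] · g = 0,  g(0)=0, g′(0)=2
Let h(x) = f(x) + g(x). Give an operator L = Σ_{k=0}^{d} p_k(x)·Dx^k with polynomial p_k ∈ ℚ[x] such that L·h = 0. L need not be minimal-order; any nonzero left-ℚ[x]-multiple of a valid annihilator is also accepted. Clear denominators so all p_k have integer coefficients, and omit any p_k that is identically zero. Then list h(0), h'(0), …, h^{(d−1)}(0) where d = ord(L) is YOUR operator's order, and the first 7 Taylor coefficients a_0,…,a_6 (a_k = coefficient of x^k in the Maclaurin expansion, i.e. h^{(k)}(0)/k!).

L = 1 + Dx^2  (order 2).
h: a_k = 2, 2, -1, -1/3, 1/12, 1/60, -1/360, …
ICs: h(0) = 2, h′(0) = 2.

f: a_k = 2, 0, -1, 0, 1/12, 0, -1/360, …
g: a_k = 0, 2, 0, -1/3, 0, 1/60, 0, …
f+g: L₀ = lclm(L_f,L_g), ord ≤ 2+2.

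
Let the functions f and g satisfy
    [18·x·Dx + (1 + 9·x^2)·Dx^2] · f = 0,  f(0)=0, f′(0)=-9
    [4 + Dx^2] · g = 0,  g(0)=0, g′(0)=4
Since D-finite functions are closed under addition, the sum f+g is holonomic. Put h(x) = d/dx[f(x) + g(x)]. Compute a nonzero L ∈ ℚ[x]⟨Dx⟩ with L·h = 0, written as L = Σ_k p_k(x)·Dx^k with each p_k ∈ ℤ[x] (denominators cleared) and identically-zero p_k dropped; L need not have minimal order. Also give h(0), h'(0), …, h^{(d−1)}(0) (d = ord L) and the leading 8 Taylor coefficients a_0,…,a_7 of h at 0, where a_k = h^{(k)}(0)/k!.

f: a_k = 0, -9, 0, 27, 0, -729/5, 0, 6561/7, …
g: a_k = 0, 4, 0, -8/3, 0, 8/15, 0, -16/315, …
Sum ⇒ L₀ = lclm(L_f,L_g) in ℚ(x)⟨Dx⟩.
h₀' ⇒ L via d/dx closure of L₀.
L = (-3744·x + 37584·x^3 + 11664·x^5) + (-28 + 864·x^2 + 10692·x^4 + 5832·x^6)·Dx + (-936·x + 9396·x^3 + 2916·x^5)·Dx^2 + (-7 + 216·x^2 + 2673·x^4 + 1458·x^6)·Dx^3  (order 3).
h: a_k = -5, 0, 73, 0, -2179/3, 0, 295229/45, 0, …
ICs: h(0) = -5, h′(0) = 0, h′′(0) = 146.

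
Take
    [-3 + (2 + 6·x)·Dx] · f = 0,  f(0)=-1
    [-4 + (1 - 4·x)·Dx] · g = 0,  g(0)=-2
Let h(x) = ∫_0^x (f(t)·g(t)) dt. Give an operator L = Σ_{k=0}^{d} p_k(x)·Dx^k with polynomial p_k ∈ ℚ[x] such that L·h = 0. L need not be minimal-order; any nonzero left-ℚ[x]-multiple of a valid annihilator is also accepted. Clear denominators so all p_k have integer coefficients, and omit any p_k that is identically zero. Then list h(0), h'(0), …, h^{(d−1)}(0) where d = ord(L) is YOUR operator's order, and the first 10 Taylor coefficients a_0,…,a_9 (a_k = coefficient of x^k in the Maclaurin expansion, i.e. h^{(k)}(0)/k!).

f: a_k = -1, -3/2, 9/8, -27/16, 405/128, -1701/256, 15309/1024, -72171/2048, 2814669/32768, -14073345/65536, …
g: a_k = -2, -8, -32, -128, -512, -2048, -8192, -32768, -131072, -524288, …
Sym-product of L_f,L_g gives L₀ (≤ ord 1).
h=∫₀ˣh₀: take L = L₀·Dx.
L = (11 + 12·x)·Dx + (-2 + 2·x + 24·x^2)·Dx^2  (order 2).
h: a_k = 0, 2, 11/2, 167/12, 1363/32, 43211/320, 347389/768, 791845/512, 44415491/8192, 2839776755/147456, …
ICs: h(0) = 0, h′(0) = 2.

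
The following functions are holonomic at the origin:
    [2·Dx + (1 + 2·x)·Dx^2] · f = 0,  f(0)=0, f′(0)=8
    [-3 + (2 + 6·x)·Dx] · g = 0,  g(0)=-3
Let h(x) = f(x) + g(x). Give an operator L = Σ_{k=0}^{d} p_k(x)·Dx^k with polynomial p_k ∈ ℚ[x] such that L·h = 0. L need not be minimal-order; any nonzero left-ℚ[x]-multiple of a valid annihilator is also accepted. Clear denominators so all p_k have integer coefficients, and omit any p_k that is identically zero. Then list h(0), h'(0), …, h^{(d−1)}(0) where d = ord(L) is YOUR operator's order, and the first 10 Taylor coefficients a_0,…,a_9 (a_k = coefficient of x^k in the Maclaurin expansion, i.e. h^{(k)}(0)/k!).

f: a_k = 0, 8, -8, 32/3, -16, 128/5, -128/3, 512/7, -128, 2048/9, …
g: a_k = -3, -9/2, 27/8, -81/16, 1215/128, -5103/256, 45927/1024, -216513/2048, 8444007/32768, -42220035/65536, …
f+g: L₀ = lclm(L_f,L_g), ord ≤ 2+1.
L = (-6 + 36·x)·Dx + (5 + 84·x + 180·x^2)·Dx^2 + (2 + 22·x + 72·x^2 + 72·x^3)·Dx^3  (order 3).
h: a_k = -3, 7/2, -37/8, 269/48, -833/128, 7253/1280, 6709/3072, -467015/14336, 4249703/32768, -245762587/589824, …
ICs: h(0) = -3, h′(0) = 7/2, h′′(0) = -37/4.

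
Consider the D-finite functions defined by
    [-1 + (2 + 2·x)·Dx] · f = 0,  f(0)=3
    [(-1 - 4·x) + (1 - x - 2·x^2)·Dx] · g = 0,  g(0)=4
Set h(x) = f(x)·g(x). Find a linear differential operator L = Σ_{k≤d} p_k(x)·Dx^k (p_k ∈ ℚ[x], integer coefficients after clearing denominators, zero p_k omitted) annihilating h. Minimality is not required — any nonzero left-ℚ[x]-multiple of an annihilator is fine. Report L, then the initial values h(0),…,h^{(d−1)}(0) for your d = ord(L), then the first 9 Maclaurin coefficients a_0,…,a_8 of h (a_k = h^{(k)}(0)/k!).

L = (3 + 6·x) + (-2 + 2·x + 4·x^2)·Dx  (order 1).
h: a_k = 12, 18, 81/2, 309/4, 5049/32, 20007/64, 160749/256, 641709/512, 20553993/8192, …
ICs: h(0) = 12.

f: a_k = 3, 3/2, -3/8, 3/16, -15/128, 21/256, -63/1024, 99/2048, -1287/32768, …
g: a_k = 4, 4, 12, 20, 44, 84, 172, 340, 684, …
Sym-product of L_f,L_g gives L₀ (≤ ord 1).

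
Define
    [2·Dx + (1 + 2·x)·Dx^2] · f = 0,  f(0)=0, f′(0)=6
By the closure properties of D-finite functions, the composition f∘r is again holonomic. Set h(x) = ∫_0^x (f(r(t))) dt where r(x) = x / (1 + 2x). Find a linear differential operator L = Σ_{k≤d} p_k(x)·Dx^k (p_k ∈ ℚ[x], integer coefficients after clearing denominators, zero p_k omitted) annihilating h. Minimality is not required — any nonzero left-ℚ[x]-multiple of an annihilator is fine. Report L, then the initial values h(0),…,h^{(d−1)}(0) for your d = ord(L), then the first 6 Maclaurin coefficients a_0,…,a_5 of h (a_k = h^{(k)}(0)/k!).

f: a_k = 0, 6, -6, 8, -12, 96/5, …
f∘r: x↦r, Dx↦Dx/r' in L_f ⇒ L₀.
h=∫₀ˣh₀: take L = L₀·Dx.
L = (6 + 16·x)·Dx^2 + (1 + 6·x + 8·x^2)·Dx^3  (order 3).
h: a_k = 0, 0, 3, -6, 14, -36, …
ICs: h(0) = 0, h′(0) = 0, h′′(0) = 6.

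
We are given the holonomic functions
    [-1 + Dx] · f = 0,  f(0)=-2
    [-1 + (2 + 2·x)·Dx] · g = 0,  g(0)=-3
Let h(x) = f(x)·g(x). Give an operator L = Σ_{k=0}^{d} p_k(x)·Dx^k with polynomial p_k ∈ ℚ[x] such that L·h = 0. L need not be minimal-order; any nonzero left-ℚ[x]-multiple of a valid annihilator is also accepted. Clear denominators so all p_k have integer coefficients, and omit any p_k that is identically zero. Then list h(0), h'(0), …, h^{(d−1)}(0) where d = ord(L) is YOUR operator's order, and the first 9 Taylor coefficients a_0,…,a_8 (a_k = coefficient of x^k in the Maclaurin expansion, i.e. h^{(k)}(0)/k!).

L = (-3 - 2·x) + (2 + 2·x)·Dx  (order 1).
h: a_k = 6, 9, 21/4, 17/8, 33/64, 107/640, -89/7680, 1123/35840, -39551/1720320, …
ICs: h(0) = 6.

f: a_k = -2, -2, -1, -1/3, -1/12, -1/60, -1/360, -1/2520, -1/20160, …
g: a_k = -3, -3/2, 3/8, -3/16, 15/128, -21/256, 63/1024, -99/2048, 1287/32768, …
Product ⇒ symmetric product L₀, ord ≤ 1.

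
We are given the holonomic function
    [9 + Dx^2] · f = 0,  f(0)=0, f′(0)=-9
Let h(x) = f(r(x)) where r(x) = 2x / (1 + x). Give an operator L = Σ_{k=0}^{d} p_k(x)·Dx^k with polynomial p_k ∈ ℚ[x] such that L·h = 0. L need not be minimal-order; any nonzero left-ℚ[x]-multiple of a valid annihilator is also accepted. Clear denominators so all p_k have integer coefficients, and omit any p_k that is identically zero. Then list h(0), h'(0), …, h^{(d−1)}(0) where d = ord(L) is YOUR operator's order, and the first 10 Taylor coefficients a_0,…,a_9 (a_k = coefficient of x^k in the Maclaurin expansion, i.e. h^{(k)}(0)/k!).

f: a_k = 0, -9, 0, 27/2, 0, -243/40, 0, 729/560, 0, -729/4480, …
f∘r: x↦r, Dx↦Dx/r' in L_f ⇒ L₀.
L = 36 + (2 + 6·x + 6·x^2 + 2·x^3)·Dx + (1 + 4·x + 6·x^2 + 4·x^3 + x^4)·Dx^2  (order 2).
h: a_k = 0, -18, 18, 90, -306, 2178/5, -90, -40158/35, 16938/5, -42138/7, …
ICs: h(0) = 0, h′(0) = -18.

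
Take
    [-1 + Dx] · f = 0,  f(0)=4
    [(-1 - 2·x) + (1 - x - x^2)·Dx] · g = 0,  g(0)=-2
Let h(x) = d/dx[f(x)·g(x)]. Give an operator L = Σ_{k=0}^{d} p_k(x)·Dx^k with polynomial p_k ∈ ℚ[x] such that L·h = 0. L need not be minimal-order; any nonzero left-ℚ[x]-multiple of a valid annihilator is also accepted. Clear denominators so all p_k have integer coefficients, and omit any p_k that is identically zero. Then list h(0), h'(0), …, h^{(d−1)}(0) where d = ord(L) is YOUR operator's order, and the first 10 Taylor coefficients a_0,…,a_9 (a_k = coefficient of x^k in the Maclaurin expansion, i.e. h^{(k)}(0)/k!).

f: a_k = 4, 4, 2, 2/3, 1/6, 1/30, 1/180, 1/1260, 1/10080, 1/90720, …
g: a_k = -2, -2, -4, -6, -10, -16, -26, -42, -68, -110, …
L₀ := L_f ⊗_s L_g (sym. prod.), ord ≤ 1.
Differentiate: ansatz ord ≤ ord L₀ ⇒ L.
L = (7 + 6·x - x^2 - 2·x^3 + x^4) + (-2 + x + 4·x^2 - x^4)·Dx  (order 1).
h: a_k = -16, -56, -136, -884/3, -1786/3, -17347/15, -98221/45, -2542969/630, -2645039/360, -599172671/45360, …
ICs: h(0) = -16.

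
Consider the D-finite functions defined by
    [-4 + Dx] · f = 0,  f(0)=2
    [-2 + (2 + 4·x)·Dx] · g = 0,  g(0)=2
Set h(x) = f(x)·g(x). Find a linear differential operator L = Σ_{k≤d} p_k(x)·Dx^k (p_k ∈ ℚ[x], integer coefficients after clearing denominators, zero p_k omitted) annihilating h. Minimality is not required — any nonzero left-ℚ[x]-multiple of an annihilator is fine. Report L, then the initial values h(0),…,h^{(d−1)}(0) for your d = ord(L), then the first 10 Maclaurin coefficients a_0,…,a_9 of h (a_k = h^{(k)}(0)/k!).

L = (-5 - 8·x) + (1 + 2·x)·Dx  (order 1).
h: a_k = 4, 20, 46, 206/3, 449/6, 1949/30, 1643/36, 36047/1260, 135617/10080, 815221/90720, …
ICs: h(0) = 4.

f: a_k = 2, 8, 16, 64/3, 64/3, 256/15, 512/45, 2048/315, 1024/315, 4096/2835, …
g: a_k = 2, 2, -1, 1, -5/4, 7/4, -21/8, 33/8, -429/64, 715/64, …
f·g: L₀ = L_f ⊗_s L_g, ord ≤ 1·1.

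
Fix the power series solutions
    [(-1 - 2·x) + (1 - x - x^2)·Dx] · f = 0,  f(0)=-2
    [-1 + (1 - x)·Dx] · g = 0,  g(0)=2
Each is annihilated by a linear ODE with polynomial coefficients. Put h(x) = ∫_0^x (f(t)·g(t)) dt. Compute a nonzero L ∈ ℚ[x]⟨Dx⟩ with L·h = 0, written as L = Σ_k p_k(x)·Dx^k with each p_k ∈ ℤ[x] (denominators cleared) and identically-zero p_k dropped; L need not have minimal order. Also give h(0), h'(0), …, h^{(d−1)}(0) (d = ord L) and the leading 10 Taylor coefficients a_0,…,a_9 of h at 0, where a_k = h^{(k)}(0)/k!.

L = (-2 + 3·x^2)·Dx + (1 - 2·x + x^3)·Dx^2  (order 2).
h: a_k = 0, -4, -4, -16/3, -7, -48/5, -40/3, -132/7, -27, -352/9, …
ICs: h(0) = 0, h′(0) = -4.

f: a_k = -2, -2, -4, -6, -10, -16, -26, -42, -68, -110, …
g: a_k = 2, 2, 2, 2, 2, 2, 2, 2, 2, 2, …
Product ⇒ symmetric product L₀, ord ≤ 1.
Integrate: L := L₀·Dx.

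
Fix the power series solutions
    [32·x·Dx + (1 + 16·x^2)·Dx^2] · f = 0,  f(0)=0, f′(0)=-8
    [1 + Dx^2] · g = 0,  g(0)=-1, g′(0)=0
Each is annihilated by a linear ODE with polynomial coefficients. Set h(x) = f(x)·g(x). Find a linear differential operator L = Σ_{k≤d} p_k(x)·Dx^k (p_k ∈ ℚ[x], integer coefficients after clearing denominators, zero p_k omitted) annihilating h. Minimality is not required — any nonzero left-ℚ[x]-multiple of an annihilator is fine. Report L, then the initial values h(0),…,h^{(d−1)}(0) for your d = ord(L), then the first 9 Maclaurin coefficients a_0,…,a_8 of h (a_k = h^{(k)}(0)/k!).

f: a_k = 0, -8, 0, 128/3, 0, -2048/5, 0, 32768/7, 0, …
g: a_k = -1, 0, 1/2, 0, -1/24, 0, 1/720, 0, -1/40320, …
h₀=f·g: eliminate ⇒ L₀, order ≤ 2·2.
L = (1105 + 51776·x^2 + 22016·x^4 + 16384·x^6 + 65536·x^8) + (2112·x + 35840·x^3 + 49152·x^5 + 262144·x^7)·Dx + (1122 + 52352·x^2 + 27648·x^4 + 32768·x^6 + 131072·x^8)·Dx^2 + (2112·x + 35840·x^3 + 49152·x^5 + 262144·x^7)·Dx^3 + (17 + 576·x^2 + 5632·x^4 + 16384·x^6 + 65536·x^8)·Dx^4  (order 4).
h: a_k = 0, 8, 0, -140/3, 0, 6469/15, 0, -3079271/630, 0, …
ICs: h(0) = 0, h′(0) = 8, h′′(0) = 0, h′′′(0) = -280.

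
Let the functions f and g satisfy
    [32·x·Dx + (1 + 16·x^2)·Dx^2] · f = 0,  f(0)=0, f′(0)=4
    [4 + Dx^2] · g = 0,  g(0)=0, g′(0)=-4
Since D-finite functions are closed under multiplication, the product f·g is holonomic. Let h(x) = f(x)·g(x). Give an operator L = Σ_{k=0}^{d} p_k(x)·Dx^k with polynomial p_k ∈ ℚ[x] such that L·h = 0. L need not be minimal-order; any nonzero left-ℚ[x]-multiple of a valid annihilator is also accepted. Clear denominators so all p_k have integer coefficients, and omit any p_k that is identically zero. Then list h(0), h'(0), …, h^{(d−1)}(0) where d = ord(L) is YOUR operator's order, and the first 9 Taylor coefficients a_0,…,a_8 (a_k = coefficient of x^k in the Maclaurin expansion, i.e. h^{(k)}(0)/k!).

f: a_k = 0, 4, 0, -64/3, 0, 1024/5, 0, -16384/7, 0, …
g: a_k = 0, -4, 0, 8/3, 0, -8/15, 0, 16/315, 0, …
Sym-product of L_f,L_g gives L₀ (≤ ord 4).
L = (1360 + 60416·x^2 + 106496·x^4 + 262144·x^6 + 1048576·x^8) + (2304·x + 45056·x^3 + 196608·x^5 + 1048576·x^7)·Dx + (360 + 15872·x^2 + 36864·x^4 + 131072·x^6 + 524288·x^8)·Dx^2 + (576·x + 11264·x^3 + 49152·x^5 + 262144·x^7)·Dx^3 + (5 + 192·x^2 + 2560·x^4 + 16384·x^6 + 65536·x^8)·Dx^4  (order 4).
h: a_k = 0, 0, -16, 0, 96, 0, -7904/9, 0, 9920, …
ICs: h(0) = 0, h′(0) = 0, h′′(0) = -32, h′′′(0) = 0.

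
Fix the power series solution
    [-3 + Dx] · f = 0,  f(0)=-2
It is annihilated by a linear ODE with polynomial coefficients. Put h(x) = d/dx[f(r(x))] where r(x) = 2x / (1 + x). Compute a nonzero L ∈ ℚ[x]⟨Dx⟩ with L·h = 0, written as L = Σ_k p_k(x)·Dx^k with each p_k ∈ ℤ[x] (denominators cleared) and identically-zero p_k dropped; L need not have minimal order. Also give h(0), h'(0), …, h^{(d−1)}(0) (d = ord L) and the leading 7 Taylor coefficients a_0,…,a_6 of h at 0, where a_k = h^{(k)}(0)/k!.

L = (4 - 2·x) + (-1 - 2·x - x^2)·Dx  (order 1).
h: a_k = -12, -48, -36, 48, 12, -288/5, 228/5, …
ICs: h(0) = -12.

f: a_k = -2, -6, -9, -9, -27/4, -81/20, -81/40, …
h₀=f(r): pull back L_f along r ⇒ L₀.
h₀' ⇒ L via d/dx closure of L₀.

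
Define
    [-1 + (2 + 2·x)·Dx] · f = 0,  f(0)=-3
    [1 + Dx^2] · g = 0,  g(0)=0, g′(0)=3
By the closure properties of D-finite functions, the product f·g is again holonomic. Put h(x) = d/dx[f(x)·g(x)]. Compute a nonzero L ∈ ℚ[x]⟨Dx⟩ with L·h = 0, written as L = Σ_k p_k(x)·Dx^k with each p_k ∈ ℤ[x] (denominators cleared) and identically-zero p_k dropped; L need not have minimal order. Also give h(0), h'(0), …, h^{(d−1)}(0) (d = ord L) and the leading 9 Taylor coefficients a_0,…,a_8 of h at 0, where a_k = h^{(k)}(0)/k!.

f: a_k = -3, -3/2, 3/8, -3/16, 15/128, -21/256, 63/1024, -99/2048, 1287/32768, …
g: a_k = 0, 3, 0, -1/2, 0, 1/40, 0, -1/1680, 0, …
h₀=f·g: eliminate ⇒ L₀, order ≤ 1·2.
Differentiate: ansatz ord ≤ ord L₀ ⇒ L.
L = (53 + 144·x + 136·x^2 + 64·x^3 + 16·x^4) + (-4 - 36·x - 48·x^2 - 16·x^3)·Dx + (28 + 88·x + 108·x^2 + 64·x^3 + 16·x^4)·Dx^2  (order 2).
h: a_k = -9, -9, 63/8, 3/4, 57/128, -729/640, 983/1024, -7727/8960, 185275/229376, …
ICs: h(0) = -9, h′(0) = -9.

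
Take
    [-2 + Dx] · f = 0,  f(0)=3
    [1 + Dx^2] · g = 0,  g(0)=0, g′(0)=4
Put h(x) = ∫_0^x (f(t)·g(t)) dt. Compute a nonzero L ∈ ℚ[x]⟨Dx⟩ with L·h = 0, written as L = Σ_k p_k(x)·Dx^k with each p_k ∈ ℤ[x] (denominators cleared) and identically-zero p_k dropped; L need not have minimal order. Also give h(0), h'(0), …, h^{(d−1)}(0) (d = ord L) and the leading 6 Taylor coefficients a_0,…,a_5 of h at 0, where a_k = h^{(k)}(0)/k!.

L = 5·Dx - 4·Dx^2 + Dx^3  (order 3).
h: a_k = 0, 0, 6, 8, 11/2, 12/5, …
ICs: h(0) = 0, h′(0) = 0, h′′(0) = 12.

f: a_k = 3, 6, 6, 4, 2, 4/5, …
g: a_k = 0, 4, 0, -2/3, 0, 1/30, …
h₀=f·g: eliminate ⇒ L₀, order ≤ 1·2.
h=∫₀ˣh₀: take L = L₀·Dx.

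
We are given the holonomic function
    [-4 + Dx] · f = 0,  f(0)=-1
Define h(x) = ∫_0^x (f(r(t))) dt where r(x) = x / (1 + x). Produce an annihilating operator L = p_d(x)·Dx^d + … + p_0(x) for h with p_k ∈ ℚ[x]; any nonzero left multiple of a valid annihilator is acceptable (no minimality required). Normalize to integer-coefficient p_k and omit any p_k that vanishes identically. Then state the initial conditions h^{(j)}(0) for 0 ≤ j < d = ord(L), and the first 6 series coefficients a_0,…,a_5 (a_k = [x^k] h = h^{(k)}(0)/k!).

L = -4·Dx + (1 + 2·x + x^2)·Dx^2  (order 2).
h: a_k = 0, -1, -2, -4/3, 1/3, 4/15, …
ICs: h(0) = 0, h′(0) = -1.

f: a_k = -1, -4, -8, -32/3, -32/3, -128/15, …
L₀ from L_f via x↦r, Dx↦r'^{-1}Dx.
h=∫₀ˣh₀: take L = L₀·Dx.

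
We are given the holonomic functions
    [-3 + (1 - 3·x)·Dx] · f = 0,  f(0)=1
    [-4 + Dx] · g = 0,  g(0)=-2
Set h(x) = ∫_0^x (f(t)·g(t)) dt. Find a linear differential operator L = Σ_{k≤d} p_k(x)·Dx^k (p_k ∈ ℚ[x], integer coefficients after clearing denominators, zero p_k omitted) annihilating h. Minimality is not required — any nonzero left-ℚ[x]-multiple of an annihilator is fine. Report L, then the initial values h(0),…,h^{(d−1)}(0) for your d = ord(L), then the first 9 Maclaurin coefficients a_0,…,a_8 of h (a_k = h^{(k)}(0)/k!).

f: a_k = 1, 3, 9, 27, 81, 243, 729, 2187, 6561, …
g: a_k = -2, -8, -16, -64/3, -64/3, -256/15, -512/45, -2048/315, -1024/315, …
f·g: L₀ = L_f ⊗_s L_g, ord ≤ 1·1.
∫: right-multiply L₀ by Dx.
L = (7 - 12·x)·Dx + (-1 + 3·x)·Dx^2  (order 2).
h: a_k = 0, -2, -7, -58/3, -293/6, -1822/15, -13793/45, -248786/315, -2613277/1260, …
ICs: h(0) = 0, h′(0) = -2.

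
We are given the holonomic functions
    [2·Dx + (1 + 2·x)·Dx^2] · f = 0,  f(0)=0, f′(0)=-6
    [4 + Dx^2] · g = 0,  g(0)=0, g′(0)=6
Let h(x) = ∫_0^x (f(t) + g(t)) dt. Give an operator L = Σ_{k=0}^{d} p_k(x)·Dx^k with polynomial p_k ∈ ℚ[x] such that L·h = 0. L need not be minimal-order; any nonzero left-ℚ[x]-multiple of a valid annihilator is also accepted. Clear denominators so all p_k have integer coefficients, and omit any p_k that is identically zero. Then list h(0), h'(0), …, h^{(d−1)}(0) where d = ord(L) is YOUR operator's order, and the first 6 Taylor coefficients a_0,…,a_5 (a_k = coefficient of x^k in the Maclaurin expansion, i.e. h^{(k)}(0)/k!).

L = (56 + 32·x + 32·x^2)·Dx^2 + (12 + 40·x + 48·x^2 + 32·x^3)·Dx^3 + (14 + 8·x + 8·x^2)·Dx^4 + (3 + 10·x + 12·x^2 + 8·x^3)·Dx^5  (order 5).
h: a_k = 0, 0, 0, 2, -3, 12/5, …
ICs: h(0) = 0, h′(0) = 0, h′′(0) = 0, h′′′(0) = 12, h′′′′(0) = -72.

f: a_k = 0, -6, 6, -8, 12, -96/5, …
g: a_k = 0, 6, 0, -4, 0, 4/5, …
Weyl lclm of L_f,L_g ⇒ L₀ (ord ≤ 4).
Integrate: L := L₀·Dx.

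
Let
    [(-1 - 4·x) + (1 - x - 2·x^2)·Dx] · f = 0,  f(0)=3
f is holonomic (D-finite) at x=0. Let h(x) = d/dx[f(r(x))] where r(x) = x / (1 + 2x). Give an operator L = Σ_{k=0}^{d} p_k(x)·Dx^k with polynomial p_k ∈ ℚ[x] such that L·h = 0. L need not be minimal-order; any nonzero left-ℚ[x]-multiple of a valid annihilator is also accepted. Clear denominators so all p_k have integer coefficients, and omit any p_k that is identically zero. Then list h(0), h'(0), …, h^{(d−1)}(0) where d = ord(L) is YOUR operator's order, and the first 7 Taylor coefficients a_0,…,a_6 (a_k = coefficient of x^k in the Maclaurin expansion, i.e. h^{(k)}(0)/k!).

f: a_k = 3, 3, 9, 15, 33, 63, 129, …
L₀ from L_f via x↦r, Dx↦r'^{-1}Dx.
h=h₀': d/dx-closure on L₀ ⇒ L.
L = 2 + (-1 - 11·x - 36·x^2 - 36·x^3)·Dx  (order 1).
h: a_k = 3, 6, -27, 108, -405, 1458, -5103, …
ICs: h(0) = 3.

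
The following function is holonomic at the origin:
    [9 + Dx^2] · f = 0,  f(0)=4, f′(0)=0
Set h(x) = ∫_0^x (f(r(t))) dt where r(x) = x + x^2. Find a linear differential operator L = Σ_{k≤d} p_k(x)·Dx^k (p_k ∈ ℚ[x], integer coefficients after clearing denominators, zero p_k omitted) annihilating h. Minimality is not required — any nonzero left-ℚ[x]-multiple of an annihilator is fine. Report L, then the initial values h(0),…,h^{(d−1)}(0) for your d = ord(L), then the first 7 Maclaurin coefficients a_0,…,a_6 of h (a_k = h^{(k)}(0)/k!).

L = (9 + 54·x + 108·x^2 + 72·x^3)·Dx - 2·Dx^2 + (1 + 2·x)·Dx^3  (order 3).
h: a_k = 0, 4, 0, -6, -9, -9/10, 9, …
ICs: h(0) = 0, h′(0) = 4, h′′(0) = 0.

f: a_k = 4, 0, -18, 0, 27/2, 0, -81/20, …
h₀=f(r): pull back L_f along r ⇒ L₀.
h=∫₀ˣh₀: take L = L₀·Dx.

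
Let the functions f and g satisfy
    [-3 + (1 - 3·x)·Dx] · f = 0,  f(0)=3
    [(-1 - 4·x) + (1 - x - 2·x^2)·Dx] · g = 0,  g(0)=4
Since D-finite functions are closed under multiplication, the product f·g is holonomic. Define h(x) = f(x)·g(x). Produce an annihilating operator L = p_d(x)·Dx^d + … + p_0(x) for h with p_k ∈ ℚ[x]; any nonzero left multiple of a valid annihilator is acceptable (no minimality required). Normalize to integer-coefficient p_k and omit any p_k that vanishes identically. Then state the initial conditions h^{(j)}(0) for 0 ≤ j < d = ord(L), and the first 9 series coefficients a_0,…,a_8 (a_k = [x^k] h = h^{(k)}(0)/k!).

f: a_k = 3, 9, 27, 81, 243, 729, 2187, 6561, 19683, …
g: a_k = 4, 4, 12, 20, 44, 84, 172, 340, 684, …
L₀ := L_f ⊗_s L_g (sym. prod.), ord ≤ 1.
L = (-4 + 2·x + 18·x^2) + (1 - 4·x + x^2 + 6·x^3)·Dx  (order 1).
h: a_k = 12, 48, 180, 600, 1932, 6048, 18660, 57000, 173052, …
ICs: h(0) = 12.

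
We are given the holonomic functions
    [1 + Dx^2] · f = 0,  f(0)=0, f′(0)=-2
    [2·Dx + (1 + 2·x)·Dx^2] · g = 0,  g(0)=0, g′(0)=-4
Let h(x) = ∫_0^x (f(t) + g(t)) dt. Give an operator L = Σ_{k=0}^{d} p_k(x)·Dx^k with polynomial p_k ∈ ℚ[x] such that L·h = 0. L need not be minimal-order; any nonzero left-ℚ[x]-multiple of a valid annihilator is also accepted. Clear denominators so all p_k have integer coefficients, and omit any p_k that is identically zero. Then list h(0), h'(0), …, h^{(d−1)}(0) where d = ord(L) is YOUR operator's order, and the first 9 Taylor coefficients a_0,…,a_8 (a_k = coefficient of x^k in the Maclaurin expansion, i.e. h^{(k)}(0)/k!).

f: a_k = 0, -2, 0, 1/3, 0, -1/60, 0, 1/2520, 0, …
g: a_k = 0, -4, 4, -16/3, 8, -64/5, 64/3, -256/7, 64, …
Sum ⇒ L₀ = lclm(L_f,L_g) in ℚ(x)⟨Dx⟩.
h=∫h₀ ⇒ L = L₀·Dx.
L = (50 + 8·x + 8·x^2)·Dx^2 + (9 + 22·x + 12·x^2 + 8·x^3)·Dx^3 + (50 + 8·x + 8·x^2)·Dx^4 + (9 + 22·x + 12·x^2 + 8·x^3)·Dx^5  (order 5).
h: a_k = 0, 0, -3, 4/3, -5/4, 8/5, -769/360, 64/21, -92159/20160, …
ICs: h(0) = 0, h′(0) = 0, h′′(0) = -6, h′′′(0) = 8, h′′′′(0) = -30.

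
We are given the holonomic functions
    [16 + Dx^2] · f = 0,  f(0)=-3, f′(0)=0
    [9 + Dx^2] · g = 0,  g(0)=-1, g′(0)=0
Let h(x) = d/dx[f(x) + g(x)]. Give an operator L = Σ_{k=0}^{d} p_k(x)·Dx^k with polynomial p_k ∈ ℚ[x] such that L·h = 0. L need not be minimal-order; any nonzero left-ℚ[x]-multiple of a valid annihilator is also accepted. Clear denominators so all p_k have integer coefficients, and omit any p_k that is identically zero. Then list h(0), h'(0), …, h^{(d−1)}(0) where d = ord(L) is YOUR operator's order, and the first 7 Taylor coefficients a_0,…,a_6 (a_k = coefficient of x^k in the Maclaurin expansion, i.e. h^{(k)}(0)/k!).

f: a_k = -3, 0, 24, 0, -32, 0, 256/15, …
g: a_k = -1, 0, 9/2, 0, -27/8, 0, 81/80, …
L₀ := lclm(L_f,L_g); ord L₀ ≤ 2+2.
h=h₀': d/dx-closure on L₀ ⇒ L.
L = 144 + 25·Dx^2 + Dx^4  (order 4).
h: a_k = 0, 57, 0, -283/2, 0, 4339/40, 0, …
ICs: h(0) = 0, h′(0) = 57, h′′(0) = 0, h′′′(0) = -849.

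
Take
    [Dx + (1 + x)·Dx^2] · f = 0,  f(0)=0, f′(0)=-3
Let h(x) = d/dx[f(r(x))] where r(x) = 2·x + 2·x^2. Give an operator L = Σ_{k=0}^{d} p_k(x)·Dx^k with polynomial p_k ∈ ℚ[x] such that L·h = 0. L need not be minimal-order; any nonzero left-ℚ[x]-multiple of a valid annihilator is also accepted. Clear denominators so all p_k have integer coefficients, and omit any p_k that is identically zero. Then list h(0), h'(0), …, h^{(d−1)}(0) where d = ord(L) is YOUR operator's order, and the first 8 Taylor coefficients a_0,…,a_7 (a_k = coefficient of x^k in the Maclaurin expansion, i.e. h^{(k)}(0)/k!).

f: a_k = 0, -3, 3/2, -1, 3/4, -3/5, 1/2, -3/7, …
Change of var in L_f (x↦r) gives L₀.
Differentiate: ansatz ord ≤ ord L₀ ⇒ L.
L = (4·x + 4·x^2) + (1 + 4·x + 6·x^2 + 4·x^3)·Dx  (order 1).
h: a_k = -6, 0, 12, -24, 24, 0, -48, 96, …
ICs: h(0) = -6.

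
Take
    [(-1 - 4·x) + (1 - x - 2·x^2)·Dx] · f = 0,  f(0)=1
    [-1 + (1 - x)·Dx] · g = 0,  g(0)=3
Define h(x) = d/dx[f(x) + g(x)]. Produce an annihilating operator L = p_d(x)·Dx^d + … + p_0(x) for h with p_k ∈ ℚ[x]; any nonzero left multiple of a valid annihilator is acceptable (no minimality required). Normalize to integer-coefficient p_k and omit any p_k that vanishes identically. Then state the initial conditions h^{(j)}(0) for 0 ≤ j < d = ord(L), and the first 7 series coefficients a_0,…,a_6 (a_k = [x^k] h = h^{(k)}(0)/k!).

L = (-6 - 48·x - 96·x^3 + 24·x^4) + (6 + 18·x - 12·x^2 + 24·x^3 - 90·x^4 + 24·x^5)·Dx + (-1 + 2·x - 5·x^2 + 12·x^3 + 2·x^4 - 14·x^5 + 4·x^6)·Dx^2  (order 2).
h: a_k = 4, 12, 24, 56, 120, 276, 616, …
ICs: h(0) = 4, h′(0) = 12.

f: a_k = 1, 1, 3, 5, 11, 21, 43, …
g: a_k = 3, 3, 3, 3, 3, 3, 3, …
Weyl lclm of L_f,L_g ⇒ L₀ (ord ≤ 2).
Differentiate: ansatz ord ≤ ord L₀ ⇒ L.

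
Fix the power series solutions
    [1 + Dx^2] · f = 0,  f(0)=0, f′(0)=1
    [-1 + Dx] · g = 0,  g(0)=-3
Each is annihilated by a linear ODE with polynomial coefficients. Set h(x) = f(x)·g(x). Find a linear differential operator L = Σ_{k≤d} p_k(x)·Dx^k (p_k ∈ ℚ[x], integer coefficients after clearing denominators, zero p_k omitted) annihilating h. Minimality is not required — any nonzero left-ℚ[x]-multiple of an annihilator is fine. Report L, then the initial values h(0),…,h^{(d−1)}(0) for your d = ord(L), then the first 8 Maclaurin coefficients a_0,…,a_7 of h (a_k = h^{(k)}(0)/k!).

L = 2 - 2·Dx + Dx^2  (order 2).
h: a_k = 0, -3, -3, -1, 0, 1/10, 1/30, 1/210, …
ICs: h(0) = 0, h′(0) = -3.

f: a_k = 0, 1, 0, -1/6, 0, 1/120, 0, -1/5040, …
g: a_k = -3, -3, -3/2, -1/2, -1/8, -1/40, -1/240, -1/1680, …
f·g: L₀ = L_f ⊗_s L_g, ord ≤ 2·1.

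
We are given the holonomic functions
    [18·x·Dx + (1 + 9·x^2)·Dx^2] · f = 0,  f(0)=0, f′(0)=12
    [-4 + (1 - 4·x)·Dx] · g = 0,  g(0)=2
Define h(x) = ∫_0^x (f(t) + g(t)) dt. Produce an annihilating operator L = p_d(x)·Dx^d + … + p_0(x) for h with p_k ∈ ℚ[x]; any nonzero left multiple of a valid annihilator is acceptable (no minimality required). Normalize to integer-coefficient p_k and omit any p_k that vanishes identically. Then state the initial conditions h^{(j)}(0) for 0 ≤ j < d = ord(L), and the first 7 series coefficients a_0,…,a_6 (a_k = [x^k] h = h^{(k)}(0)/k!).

L = (72 - 1152·x - 1944·x^2)·Dx^2 + (-57 + 72·x - 765·x^2 - 1944·x^3)·Dx^3 + (4 - 7·x - 63·x^3 - 324·x^4)·Dx^4  (order 4).
h: a_k = 0, 2, 10, 32/3, 23, 512/5, 5606/15, …
ICs: h(0) = 0, h′(0) = 2, h′′(0) = 20, h′′′(0) = 64.

f: a_k = 0, 12, 0, -36, 0, 972/5, 0, …
g: a_k = 2, 8, 32, 128, 512, 2048, 8192, …
Sum ⇒ L₀ = lclm(L_f,L_g) in ℚ(x)⟨Dx⟩.
h=∫h₀ ⇒ L = L₀·Dx.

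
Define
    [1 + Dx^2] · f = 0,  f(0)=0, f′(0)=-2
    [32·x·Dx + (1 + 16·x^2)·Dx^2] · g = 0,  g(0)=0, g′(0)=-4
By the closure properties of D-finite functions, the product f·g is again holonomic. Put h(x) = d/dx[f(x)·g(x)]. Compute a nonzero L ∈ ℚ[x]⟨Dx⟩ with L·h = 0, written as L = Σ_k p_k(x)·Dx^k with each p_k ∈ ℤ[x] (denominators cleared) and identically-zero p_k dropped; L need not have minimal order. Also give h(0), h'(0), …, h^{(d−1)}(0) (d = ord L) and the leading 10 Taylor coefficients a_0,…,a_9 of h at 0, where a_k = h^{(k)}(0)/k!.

L = (209105 + 6893664·x^2 + 261353216·x^4 + 52248576·x^6 - 2162688·x^8 - 60817408·x^10 + 16777216·x^12) + (108608·x + 9933824·x^3 + 133857280·x^5 + 44564480·x^7 + 20971520·x^9 + 67108864·x^11)·Dx + (210210 + 6980800·x^2 + 263314944·x^4 + 66224128·x^6 + 4063232·x^8 - 54525952·x^10 + 33554432·x^12)·Dx^2 + (108608·x + 9933824·x^3 + 133857280·x^5 + 44564480·x^7 + 20971520·x^9 + 67108864·x^11)·Dx^3 + (1105 + 87136·x^2 + 1961728·x^4 + 13975552·x^6 + 6225920·x^8 + 6291456·x^10 + 16777216·x^12)·Dx^4  (order 4).
h: a_k = 0, 16, 0, -176, 0, 7502/3, 0, -569972/15, 0, 13389780869/22680, …
ICs: h(0) = 0, h′(0) = 16, h′′(0) = 0, h′′′(0) = -1056.

f: a_k = 0, -2, 0, 1/3, 0, -1/60, 0, 1/2520, 0, -1/181440, …
g: a_k = 0, -4, 0, 64/3, 0, -1024/5, 0, 16384/7, 0, -262144/9, …
f·g: L₀ = L_f ⊗_s L_g, ord ≤ 2·2.
Derive L from L₀ (diff closure).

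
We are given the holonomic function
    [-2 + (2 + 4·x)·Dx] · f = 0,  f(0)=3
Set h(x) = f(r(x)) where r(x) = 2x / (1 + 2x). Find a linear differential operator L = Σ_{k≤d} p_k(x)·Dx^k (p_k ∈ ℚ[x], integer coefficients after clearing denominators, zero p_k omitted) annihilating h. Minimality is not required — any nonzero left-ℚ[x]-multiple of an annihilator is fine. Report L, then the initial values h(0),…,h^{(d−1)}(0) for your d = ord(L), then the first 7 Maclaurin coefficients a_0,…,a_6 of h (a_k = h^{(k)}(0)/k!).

f: a_k = 3, 3, -3/2, 3/2, -15/8, 21/8, -63/16, …
Substitute x→r, Dx→(1/r')Dx; clear ⇒ L₀.
L = -2 + (1 + 8·x + 12·x^2)·Dx  (order 1).
h: a_k = 3, 6, -18, 60, -222, 900, -3924, …
ICs: h(0) = 3.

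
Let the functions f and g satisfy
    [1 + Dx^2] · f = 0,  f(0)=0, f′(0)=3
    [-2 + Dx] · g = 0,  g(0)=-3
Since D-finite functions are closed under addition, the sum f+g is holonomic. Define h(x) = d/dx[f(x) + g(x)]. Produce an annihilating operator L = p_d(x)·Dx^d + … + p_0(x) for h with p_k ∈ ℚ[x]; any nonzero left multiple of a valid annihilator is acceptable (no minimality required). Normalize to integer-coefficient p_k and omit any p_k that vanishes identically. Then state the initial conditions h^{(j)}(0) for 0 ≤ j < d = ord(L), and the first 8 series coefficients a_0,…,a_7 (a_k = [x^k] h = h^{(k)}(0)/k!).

L = 2 - Dx + 2·Dx^2 - Dx^3  (order 3).
h: a_k = -3, -12, -27/2, -8, -31/8, -8/5, -43/80, -16/105, …
ICs: h(0) = -3, h′(0) = -12, h′′(0) = -27.

f: a_k = 0, 3, 0, -1/2, 0, 1/40, 0, -1/1680, …
g: a_k = -3, -6, -6, -4, -2, -4/5, -4/15, -8/105, …
Weyl lclm of L_f,L_g ⇒ L₀ (ord ≤ 3).
h=h₀': d/dx-closure on L₀ ⇒ L.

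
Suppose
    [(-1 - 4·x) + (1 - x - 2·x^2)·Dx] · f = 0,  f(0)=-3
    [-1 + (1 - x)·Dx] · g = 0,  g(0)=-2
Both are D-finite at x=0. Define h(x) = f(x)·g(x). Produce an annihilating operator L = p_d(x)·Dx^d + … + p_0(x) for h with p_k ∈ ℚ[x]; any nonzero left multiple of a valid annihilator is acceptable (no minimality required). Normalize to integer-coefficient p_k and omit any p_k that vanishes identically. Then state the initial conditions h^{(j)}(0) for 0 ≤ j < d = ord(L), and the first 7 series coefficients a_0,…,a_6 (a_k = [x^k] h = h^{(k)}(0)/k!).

f: a_k = -3, -3, -9, -15, -33, -63, -129, …
g: a_k = -2, -2, -2, -2, -2, -2, -2, …
Product ⇒ symmetric product L₀, ord ≤ 1.
L = (-2 - 2·x + 6·x^2) + (1 - 2·x - x^2 + 2·x^3)·Dx  (order 1).
h: a_k = 6, 12, 30, 60, 126, 252, 510, …
ICs: h(0) = 6.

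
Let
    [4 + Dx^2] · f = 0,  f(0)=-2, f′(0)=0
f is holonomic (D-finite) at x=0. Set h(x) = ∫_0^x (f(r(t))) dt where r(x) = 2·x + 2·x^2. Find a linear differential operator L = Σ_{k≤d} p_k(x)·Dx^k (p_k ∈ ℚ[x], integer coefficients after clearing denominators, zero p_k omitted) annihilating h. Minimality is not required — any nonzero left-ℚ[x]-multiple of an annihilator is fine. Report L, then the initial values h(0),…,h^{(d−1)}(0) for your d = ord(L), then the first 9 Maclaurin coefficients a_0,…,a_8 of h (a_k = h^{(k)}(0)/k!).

L = (16 + 96·x + 192·x^2 + 128·x^3)·Dx - 2·Dx^2 + (1 + 2·x)·Dx^3  (order 3).
h: a_k = 0, -2, 0, 16/3, 8, -16/15, -128/9, -5248/315, -32/15, …
ICs: h(0) = 0, h′(0) = -2, h′′(0) = 0.

f: a_k = -2, 0, 4, 0, -4/3, 0, 8/45, 0, -4/315, …
f∘r: x↦r, Dx↦Dx/r' in L_f ⇒ L₀.
h=∫₀ˣh₀: take L = L₀·Dx.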